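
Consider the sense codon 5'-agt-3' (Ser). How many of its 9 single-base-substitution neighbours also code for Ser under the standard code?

1

Position 1: none → 0 synonymous.
Position 2: none → 0 synonymous.
Position 3: AGC → 1 synonymous.
Total: 0 + 0 + 1 = 1.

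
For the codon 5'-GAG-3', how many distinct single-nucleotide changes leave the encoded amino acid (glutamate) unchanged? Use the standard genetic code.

Position 1: none → 0 synonymous.
Position 2: none → 0 synonymous.
Position 3: GAA → 1 synonymous.
Total: 0 + 0 + 1 = 1.

1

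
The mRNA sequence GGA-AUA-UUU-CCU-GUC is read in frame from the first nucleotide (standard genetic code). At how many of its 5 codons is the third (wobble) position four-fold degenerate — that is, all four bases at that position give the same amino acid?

Codon 1 GGA (Gly): third position 4-fold.
Codon 2 AUA (Ile): third position 3-fold.
Codon 3 UUU (Phe): third position 2-fold.
Codon 4 CCU (Pro): third position 4-fold.
Codon 5 GUC (Val): third position 4-fold.
Four-fold degenerate third positions: 3.

3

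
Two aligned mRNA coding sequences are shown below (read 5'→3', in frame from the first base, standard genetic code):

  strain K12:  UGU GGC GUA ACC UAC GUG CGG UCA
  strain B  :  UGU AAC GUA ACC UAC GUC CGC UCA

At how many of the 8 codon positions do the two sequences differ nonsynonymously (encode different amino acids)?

1

Codon 1: UGU Cys / UGU Cys — identical.
Codon 2: GGC Gly / AAC Asn — nonsynonymous.
Codon 3: GUA Val / GUA Val — identical.
Codon 4: ACC Thr / ACC Thr — identical.
Codon 5: UAC Tyr / UAC Tyr — identical.
Codon 6: GUG Val / GUC Val — synonymous.
Codon 7: CGG Arg / CGC Arg — synonymous.
Codon 8: UCA Ser / UCA Ser — identical.
Nonsynonymous differences: 1.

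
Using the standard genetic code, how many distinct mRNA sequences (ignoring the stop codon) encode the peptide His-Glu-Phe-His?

His: 2 codons.
Glu: 2 codons.
Phe: 2 codons.
His: 2 codons.
2 × 2 × 2 × 2 = 16.

16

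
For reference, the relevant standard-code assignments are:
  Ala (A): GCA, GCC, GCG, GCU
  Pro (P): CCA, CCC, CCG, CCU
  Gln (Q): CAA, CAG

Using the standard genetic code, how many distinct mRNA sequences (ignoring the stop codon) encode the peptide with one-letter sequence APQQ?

Ala: 4 codons.
Pro: 4 codons.
Gln: 2 codons.
Gln: 2 codons.
4 × 4 × 2 × 2 = 64.

64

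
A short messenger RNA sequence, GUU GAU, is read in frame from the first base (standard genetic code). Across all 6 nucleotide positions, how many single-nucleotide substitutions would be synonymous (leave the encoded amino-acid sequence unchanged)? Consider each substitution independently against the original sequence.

4

Codon 1 (GUU, Val): 3 synonymous substitutions.
Codon 2 (GAU, Asp): 1 synonymous substitution.
Total: 3 + 1 = 4.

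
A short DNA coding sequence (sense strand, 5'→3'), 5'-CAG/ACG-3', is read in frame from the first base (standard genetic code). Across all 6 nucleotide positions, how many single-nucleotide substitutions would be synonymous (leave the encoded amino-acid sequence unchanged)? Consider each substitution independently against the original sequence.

Codon 1 (CAG, Gln): 1 synonymous substitution.
Codon 2 (ACG, Thr): 3 synonymous substitutions.
Total: 1 + 3 = 4.

4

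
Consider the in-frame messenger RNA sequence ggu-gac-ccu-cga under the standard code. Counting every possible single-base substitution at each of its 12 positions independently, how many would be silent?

Codon 1 (GGU, Gly): 3 synonymous substitutions.
Codon 2 (GAC, Asp): 1 synonymous substitution.
Codon 3 (CCU, Pro): 3 synonymous substitutions.
Codon 4 (CGA, Arg): 4 synonymous substitutions.
Total: 3 + 1 + 3 + 4 = 11.

11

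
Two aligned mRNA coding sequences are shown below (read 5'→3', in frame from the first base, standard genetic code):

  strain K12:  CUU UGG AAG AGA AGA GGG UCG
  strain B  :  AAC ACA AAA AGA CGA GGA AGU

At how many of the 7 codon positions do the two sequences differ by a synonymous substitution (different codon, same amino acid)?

4

Codon 1: CUU Leu / AAC Asn — nonsynonymous.
Codon 2: UGG Trp / ACA Thr — nonsynonymous.
Codon 3: AAG Lys / AAA Lys — synonymous.
Codon 4: AGA Arg / AGA Arg — identical.
Codon 5: AGA Arg / CGA Arg — synonymous.
Codon 6: GGG Gly / GGA Gly — synonymous.
Codon 7: UCG Ser / AGU Ser — synonymous.
Synonymous differences: 4.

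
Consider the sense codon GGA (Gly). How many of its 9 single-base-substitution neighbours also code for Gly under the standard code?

3

Position 1: none → 0 synonymous.
Position 2: none → 0 synonymous.
Position 3: GGU, GGC, GGG → 3 synonymous.
Total: 0 + 0 + 3 = 3.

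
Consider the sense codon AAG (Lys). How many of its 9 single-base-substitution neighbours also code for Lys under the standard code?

Position 1: none → 0 synonymous.
Position 2: none → 0 synonymous.
Position 3: AAA → 1 synonymous.
Total: 0 + 0 + 1 = 1.

1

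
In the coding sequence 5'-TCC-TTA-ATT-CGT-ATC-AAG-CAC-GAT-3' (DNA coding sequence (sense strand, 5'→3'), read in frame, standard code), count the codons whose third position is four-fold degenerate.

2

Codon 1 TCC (Ser): third position 4-fold.
Codon 2 TTA (Leu): third position 2-fold.
Codon 3 ATT (Ile): third position 3-fold.
Codon 4 CGT (Arg): third position 4-fold.
Codon 5 ATC (Ile): third position 3-fold.
Codon 6 AAG (Lys): third position 2-fold.
Codon 7 CAC (His): third position 2-fold.
Codon 8 GAT (Asp): third position 2-fold.
Four-fold degenerate third positions: 2.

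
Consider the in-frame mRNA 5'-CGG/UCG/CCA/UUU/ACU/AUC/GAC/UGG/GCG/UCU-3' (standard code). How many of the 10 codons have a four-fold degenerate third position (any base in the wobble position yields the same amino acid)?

6

Codon 1 CGG (Arg): third position 4-fold.
Codon 2 UCG (Ser): third position 4-fold.
Codon 3 CCA (Pro): third position 4-fold.
Codon 4 UUU (Phe): third position 2-fold.
Codon 5 ACU (Thr): third position 4-fold.
Codon 6 AUC (Ile): third position 3-fold.
Codon 7 GAC (Asp): third position 2-fold.
Codon 8 UGG (Trp): third position 1-fold.
Codon 9 GCG (Ala): third position 4-fold.
Codon 10 UCU (Ser): third position 4-fold.
Four-fold degenerate third positions: 6.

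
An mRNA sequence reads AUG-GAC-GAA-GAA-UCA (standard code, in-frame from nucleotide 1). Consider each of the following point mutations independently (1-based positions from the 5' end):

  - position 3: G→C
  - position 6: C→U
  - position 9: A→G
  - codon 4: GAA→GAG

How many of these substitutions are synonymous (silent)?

Codon 1: AUG (Met) → AUC (Ile) — missense.
Codon 2: GAC (Asp) → GAU (Asp) — synonymous.
Codon 3: GAA (Glu) → GAG (Glu) — synonymous.
Codon 4: GAA (Glu) → GAG (Glu) — synonymous.
Synonymous: 3 of 4.

3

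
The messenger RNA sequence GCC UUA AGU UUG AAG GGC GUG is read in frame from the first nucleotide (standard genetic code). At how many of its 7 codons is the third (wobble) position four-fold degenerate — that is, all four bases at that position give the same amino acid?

3

Codon 1 GCC (Ala): third position 4-fold.
Codon 2 UUA (Leu): third position 2-fold.
Codon 3 AGU (Ser): third position 2-fold.
Codon 4 UUG (Leu): third position 2-fold.
Codon 5 AAG (Lys): third position 2-fold.
Codon 6 GGC (Gly): third position 4-fold.
Codon 7 GUG (Val): third position 4-fold.
Four-fold degenerate third positions: 3.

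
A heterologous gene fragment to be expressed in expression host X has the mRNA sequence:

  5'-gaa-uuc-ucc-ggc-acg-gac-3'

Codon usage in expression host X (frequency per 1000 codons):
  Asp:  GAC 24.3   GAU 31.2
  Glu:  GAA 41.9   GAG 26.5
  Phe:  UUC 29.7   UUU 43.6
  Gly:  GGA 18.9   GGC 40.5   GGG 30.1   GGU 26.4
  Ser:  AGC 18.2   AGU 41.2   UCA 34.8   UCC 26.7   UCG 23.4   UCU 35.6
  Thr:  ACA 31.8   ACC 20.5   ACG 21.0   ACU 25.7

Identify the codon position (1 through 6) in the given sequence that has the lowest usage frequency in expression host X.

5

Codon 1 GAA (Glu): 41.9 per 1000.
Codon 2 UUC (Phe): 29.7 per 1000.
Codon 3 UCC (Ser): 26.7 per 1000.
Codon 4 GGC (Gly): 40.5 per 1000.
Codon 5 ACG (Thr): 21.0 per 1000.
Codon 6 GAC (Asp): 24.3 per 1000.
Lowest frequency is 21.0 at codon 5.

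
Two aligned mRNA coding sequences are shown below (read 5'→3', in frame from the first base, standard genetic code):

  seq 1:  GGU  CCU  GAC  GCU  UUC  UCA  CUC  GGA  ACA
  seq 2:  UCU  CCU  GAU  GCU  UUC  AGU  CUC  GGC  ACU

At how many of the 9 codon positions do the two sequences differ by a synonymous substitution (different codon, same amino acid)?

4

Codon 1: GGU Gly / UCU Ser — nonsynonymous.
Codon 2: CCU Pro / CCU Pro — identical.
Codon 3: GAC Asp / GAU Asp — synonymous.
Codon 4: GCU Ala / GCU Ala — identical.
Codon 5: UUC Phe / UUC Phe — identical.
Codon 6: UCA Ser / AGU Ser — synonymous.
Codon 7: CUC Leu / CUC Leu — identical.
Codon 8: GGA Gly / GGC Gly — synonymous.
Codon 9: ACA Thr / ACU Thr — synonymous.
Synonymous differences: 4.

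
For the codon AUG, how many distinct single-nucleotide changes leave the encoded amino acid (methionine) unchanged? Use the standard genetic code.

Position 1: none → 0 synonymous.
Position 2: none → 0 synonymous.
Position 3: none → 0 synonymous.
Total: 0 + 0 + 0 = 0.

0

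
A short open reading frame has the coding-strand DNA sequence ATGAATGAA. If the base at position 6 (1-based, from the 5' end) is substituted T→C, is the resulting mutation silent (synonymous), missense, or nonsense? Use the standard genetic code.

silent

Position 6 falls in codon 2: AAT → Asn.
After the substitution the codon is AAC → Asn.
Both encode Asn, so the change is synonymous.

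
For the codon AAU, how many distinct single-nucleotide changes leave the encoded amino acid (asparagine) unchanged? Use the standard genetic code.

Position 1: none → 0 synonymous.
Position 2: none → 0 synonymous.
Position 3: AAC → 1 synonymous.
Total: 0 + 0 + 1 = 1.

1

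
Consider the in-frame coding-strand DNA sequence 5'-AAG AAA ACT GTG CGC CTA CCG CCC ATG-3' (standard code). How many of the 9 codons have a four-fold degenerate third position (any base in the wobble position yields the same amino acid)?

Codon 1 AAG (Lys): third position 2-fold.
Codon 2 AAA (Lys): third position 2-fold.
Codon 3 ACT (Thr): third position 4-fold.
Codon 4 GTG (Val): third position 4-fold.
Codon 5 CGC (Arg): third position 4-fold.
Codon 6 CTA (Leu): third position 4-fold.
Codon 7 CCG (Pro): third position 4-fold.
Codon 8 CCC (Pro): third position 4-fold.
Codon 9 ATG (Met): third position 1-fold.
Four-fold degenerate third positions: 6.

6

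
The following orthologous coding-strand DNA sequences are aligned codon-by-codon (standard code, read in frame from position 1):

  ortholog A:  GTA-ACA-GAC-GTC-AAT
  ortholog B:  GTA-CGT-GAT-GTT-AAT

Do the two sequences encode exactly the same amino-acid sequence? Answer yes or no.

no

Codon 1: GTA Val / GTA Val — identical.
Codon 2: ACA Thr / CGT Arg — nonsynonymous.
Codon 3: GAC Asp / GAT Asp — synonymous.
Codon 4: GTC Val / GTT Val — synonymous.
Codon 5: AAT Asn / AAT Asn — identical.
Nonsynonymous differences: 1 → different protein.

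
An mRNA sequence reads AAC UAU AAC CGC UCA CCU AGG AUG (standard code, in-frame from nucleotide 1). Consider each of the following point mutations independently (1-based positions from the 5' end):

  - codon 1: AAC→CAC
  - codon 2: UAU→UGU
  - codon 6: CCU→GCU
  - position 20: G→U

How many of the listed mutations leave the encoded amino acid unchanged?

Codon 1: AAC (Asn) → CAC (His) — missense.
Codon 2: UAU (Tyr) → UGU (Cys) — missense.
Codon 6: CCU (Pro) → GCU (Ala) — missense.
Codon 7: AGG (Arg) → AUG (Met) — missense.
Synonymous: 0 of 4.

0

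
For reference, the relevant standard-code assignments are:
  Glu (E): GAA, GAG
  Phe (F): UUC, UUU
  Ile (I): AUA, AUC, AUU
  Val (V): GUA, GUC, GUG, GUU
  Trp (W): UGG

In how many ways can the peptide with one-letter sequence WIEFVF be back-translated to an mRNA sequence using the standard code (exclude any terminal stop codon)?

Trp: 1 codon.
Ile: 3 codons.
Glu: 2 codons.
Phe: 2 codons.
Val: 4 codons.
Phe: 2 codons.
1 × 3 × 2 × 2 × 4 × 2 = 96.

96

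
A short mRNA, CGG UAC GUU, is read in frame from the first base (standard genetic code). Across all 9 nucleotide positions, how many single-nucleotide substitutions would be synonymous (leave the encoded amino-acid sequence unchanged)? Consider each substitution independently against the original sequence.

Codon 1 (CGG, Arg): 4 synonymous substitutions.
Codon 2 (UAC, Tyr): 1 synonymous substitution.
Codon 3 (GUU, Val): 3 synonymous substitutions.
Total: 4 + 1 + 3 = 8.

8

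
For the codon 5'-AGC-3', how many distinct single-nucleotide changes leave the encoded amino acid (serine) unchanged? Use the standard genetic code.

Position 1: none → 0 synonymous.
Position 2: none → 0 synonymous.
Position 3: AGU → 1 synonymous.
Total: 0 + 0 + 1 = 1.

1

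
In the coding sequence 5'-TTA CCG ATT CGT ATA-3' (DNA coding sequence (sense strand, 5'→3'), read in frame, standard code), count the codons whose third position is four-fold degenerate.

Codon 1 TTA (Leu): third position 2-fold.
Codon 2 CCG (Pro): third position 4-fold.
Codon 3 ATT (Ile): third position 3-fold.
Codon 4 CGT (Arg): third position 4-fold.
Codon 5 ATA (Ile): third position 3-fold.
Four-fold degenerate third positions: 2.

2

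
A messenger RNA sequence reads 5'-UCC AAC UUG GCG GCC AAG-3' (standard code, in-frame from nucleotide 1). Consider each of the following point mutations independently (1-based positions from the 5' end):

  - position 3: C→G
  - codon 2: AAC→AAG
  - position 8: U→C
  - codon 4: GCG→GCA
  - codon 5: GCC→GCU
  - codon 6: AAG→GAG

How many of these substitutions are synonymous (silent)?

3

Codon 1: UCC (Ser) → UCG (Ser) — synonymous.
Codon 2: AAC (Asn) → AAG (Lys) — missense.
Codon 3: UUG (Leu) → UCG (Ser) — missense.
Codon 4: GCG (Ala) → GCA (Ala) — synonymous.
Codon 5: GCC (Ala) → GCU (Ala) — synonymous.
Codon 6: AAG (Lys) → GAG (Glu) — missense.
Synonymous: 3 of 6.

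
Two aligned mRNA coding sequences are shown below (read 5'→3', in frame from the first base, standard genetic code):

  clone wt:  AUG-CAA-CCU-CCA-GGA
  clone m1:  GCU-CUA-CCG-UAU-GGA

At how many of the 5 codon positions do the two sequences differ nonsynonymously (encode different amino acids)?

3

Codon 1: AUG Met / GCU Ala — nonsynonymous.
Codon 2: CAA Gln / CUA Leu — nonsynonymous.
Codon 3: CCU Pro / CCG Pro — synonymous.
Codon 4: CCA Pro / UAU Tyr — nonsynonymous.
Codon 5: GGA Gly / GGA Gly — identical.
Nonsynonymous differences: 3.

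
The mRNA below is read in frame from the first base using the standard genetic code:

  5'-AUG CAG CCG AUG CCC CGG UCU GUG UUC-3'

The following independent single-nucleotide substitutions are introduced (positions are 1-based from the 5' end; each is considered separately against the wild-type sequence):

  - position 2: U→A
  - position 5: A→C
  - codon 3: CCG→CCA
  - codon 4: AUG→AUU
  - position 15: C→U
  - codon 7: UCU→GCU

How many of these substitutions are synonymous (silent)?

2

Codon 1: AUG (Met) → AAG (Lys) — missense.
Codon 2: CAG (Gln) → CCG (Pro) — missense.
Codon 3: CCG (Pro) → CCA (Pro) — synonymous.
Codon 4: AUG (Met) → AUU (Ile) — missense.
Codon 5: CCC (Pro) → CCU (Pro) — synonymous.
Codon 7: UCU (Ser) → GCU (Ala) — missense.
Synonymous: 2 of 6.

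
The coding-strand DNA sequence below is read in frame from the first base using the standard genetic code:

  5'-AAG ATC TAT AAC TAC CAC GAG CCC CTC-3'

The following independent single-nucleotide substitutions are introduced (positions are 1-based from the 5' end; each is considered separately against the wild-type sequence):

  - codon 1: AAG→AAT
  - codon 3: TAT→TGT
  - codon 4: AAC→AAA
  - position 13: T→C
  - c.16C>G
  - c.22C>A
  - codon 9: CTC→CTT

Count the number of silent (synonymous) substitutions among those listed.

Codon 1: AAG (Lys) → AAT (Asn) — missense.
Codon 3: TAT (Tyr) → TGT (Cys) — missense.
Codon 4: AAC (Asn) → AAA (Lys) — missense.
Codon 5: TAC (Tyr) → CAC (His) — missense.
Codon 6: CAC (His) → GAC (Asp) — missense.
Codon 8: CCC (Pro) → ACC (Thr) — missense.
Codon 9: CTC (Leu) → CTT (Leu) — synonymous.
Synonymous: 1 of 7.

1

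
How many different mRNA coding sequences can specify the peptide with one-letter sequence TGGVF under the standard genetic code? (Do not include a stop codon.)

Thr: 4 codons.
Gly: 4 codons.
Gly: 4 codons.
Val: 4 codons.
Phe: 2 codons.
4 × 4 × 4 × 4 × 2 = 512.

512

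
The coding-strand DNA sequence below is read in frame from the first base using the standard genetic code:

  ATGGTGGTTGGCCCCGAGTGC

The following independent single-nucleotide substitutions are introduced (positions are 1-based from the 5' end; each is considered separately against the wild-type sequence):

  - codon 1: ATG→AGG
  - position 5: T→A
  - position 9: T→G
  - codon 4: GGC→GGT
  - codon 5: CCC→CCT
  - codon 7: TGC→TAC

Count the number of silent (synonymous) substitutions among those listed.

Codon 1: ATG (Met) → AGG (Arg) — missense.
Codon 2: GTG (Val) → GAG (Glu) — missense.
Codon 3: GTT (Val) → GTG (Val) — synonymous.
Codon 4: GGC (Gly) → GGT (Gly) — synonymous.
Codon 5: CCC (Pro) → CCT (Pro) — synonymous.
Codon 7: TGC (Cys) → TAC (Tyr) — missense.
Synonymous: 3 of 6.

3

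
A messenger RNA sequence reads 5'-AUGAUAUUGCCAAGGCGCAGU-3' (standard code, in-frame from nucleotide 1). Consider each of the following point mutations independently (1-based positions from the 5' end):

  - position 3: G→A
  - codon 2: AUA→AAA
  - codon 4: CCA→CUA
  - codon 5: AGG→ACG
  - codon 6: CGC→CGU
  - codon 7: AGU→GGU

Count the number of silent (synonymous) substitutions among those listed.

Codon 1: AUG (Met) → AUA (Ile) — missense.
Codon 2: AUA (Ile) → AAA (Lys) — missense.
Codon 4: CCA (Pro) → CUA (Leu) — missense.
Codon 5: AGG (Arg) → ACG (Thr) — missense.
Codon 6: CGC (Arg) → CGU (Arg) — synonymous.
Codon 7: AGU (Ser) → GGU (Gly) — missense.
Synonymous: 1 of 6.

1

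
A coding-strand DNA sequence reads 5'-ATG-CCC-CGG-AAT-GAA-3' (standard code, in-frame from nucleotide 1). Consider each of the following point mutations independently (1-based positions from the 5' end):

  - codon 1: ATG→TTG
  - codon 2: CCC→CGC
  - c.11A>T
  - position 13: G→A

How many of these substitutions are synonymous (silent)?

0

Codon 1: ATG (Met) → TTG (Leu) — missense.
Codon 2: CCC (Pro) → CGC (Arg) — missense.
Codon 4: AAT (Asn) → ATT (Ile) — missense.
Codon 5: GAA (Glu) → AAA (Lys) — missense.
Synonymous: 0 of 4.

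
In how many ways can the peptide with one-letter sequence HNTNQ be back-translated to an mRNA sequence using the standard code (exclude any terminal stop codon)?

64

His: 2 codons.
Asn: 2 codons.
Thr: 4 codons.
Asn: 2 codons.
Gln: 2 codons.
2 × 2 × 4 × 2 × 2 = 64.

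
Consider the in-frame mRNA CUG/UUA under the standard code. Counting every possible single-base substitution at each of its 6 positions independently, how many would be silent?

Codon 1 (CUG, Leu): 4 synonymous substitutions.
Codon 2 (UUA, Leu): 2 synonymous substitutions.
Total: 4 + 2 = 6.

6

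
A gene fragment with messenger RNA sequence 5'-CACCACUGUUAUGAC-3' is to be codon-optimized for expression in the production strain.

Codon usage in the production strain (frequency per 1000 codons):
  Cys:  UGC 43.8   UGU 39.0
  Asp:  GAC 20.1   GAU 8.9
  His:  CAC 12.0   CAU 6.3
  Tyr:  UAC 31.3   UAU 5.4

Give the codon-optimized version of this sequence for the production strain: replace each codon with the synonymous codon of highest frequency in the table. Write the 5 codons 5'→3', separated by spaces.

CAC CAC UGC UAC GAC

Codon 1 (His): best is CAC at 12.0.
Codon 2 (His): best is CAC at 12.0.
Codon 3 (Cys): best is UGC at 43.8.
Codon 4 (Tyr): best is UAC at 31.3.
Codon 5 (Asp): best is GAC at 20.1.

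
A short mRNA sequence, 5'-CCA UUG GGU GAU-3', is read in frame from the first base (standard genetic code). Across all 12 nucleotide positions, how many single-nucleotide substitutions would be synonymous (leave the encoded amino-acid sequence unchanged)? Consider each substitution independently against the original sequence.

9

Codon 1 (CCA, Pro): 3 synonymous substitutions.
Codon 2 (UUG, Leu): 2 synonymous substitutions.
Codon 3 (GGU, Gly): 3 synonymous substitutions.
Codon 4 (GAU, Asp): 1 synonymous substitution.
Total: 3 + 2 + 3 + 1 = 9.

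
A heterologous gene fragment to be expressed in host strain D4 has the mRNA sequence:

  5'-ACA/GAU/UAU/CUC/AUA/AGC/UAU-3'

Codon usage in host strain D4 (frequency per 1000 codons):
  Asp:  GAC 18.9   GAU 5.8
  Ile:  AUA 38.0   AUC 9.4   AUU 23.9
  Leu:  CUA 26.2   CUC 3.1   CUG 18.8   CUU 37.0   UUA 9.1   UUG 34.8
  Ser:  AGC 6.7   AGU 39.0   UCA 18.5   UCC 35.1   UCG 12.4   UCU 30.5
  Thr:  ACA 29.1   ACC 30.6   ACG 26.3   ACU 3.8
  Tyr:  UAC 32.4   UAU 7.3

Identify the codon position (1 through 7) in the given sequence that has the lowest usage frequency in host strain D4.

4

Codon 1 ACA (Thr): 29.1 per 1000.
Codon 2 GAU (Asp): 5.8 per 1000.
Codon 3 UAU (Tyr): 7.3 per 1000.
Codon 4 CUC (Leu): 3.1 per 1000.
Codon 5 AUA (Ile): 38.0 per 1000.
Codon 6 AGC (Ser): 6.7 per 1000.
Codon 7 UAU (Tyr): 7.3 per 1000.
Lowest frequency is 3.1 at codon 4.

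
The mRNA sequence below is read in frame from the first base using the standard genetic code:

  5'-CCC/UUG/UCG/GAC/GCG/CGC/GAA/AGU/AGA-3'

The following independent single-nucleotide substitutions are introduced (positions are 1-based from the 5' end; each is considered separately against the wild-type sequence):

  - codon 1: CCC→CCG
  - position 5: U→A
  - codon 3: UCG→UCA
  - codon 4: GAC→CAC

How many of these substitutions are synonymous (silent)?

2

Codon 1: CCC (Pro) → CCG (Pro) — synonymous.
Codon 2: UUG (Leu) → UAG (Stop) — nonsense.
Codon 3: UCG (Ser) → UCA (Ser) — synonymous.
Codon 4: GAC (Asp) → CAC (His) — missense.
Synonymous: 2 of 4.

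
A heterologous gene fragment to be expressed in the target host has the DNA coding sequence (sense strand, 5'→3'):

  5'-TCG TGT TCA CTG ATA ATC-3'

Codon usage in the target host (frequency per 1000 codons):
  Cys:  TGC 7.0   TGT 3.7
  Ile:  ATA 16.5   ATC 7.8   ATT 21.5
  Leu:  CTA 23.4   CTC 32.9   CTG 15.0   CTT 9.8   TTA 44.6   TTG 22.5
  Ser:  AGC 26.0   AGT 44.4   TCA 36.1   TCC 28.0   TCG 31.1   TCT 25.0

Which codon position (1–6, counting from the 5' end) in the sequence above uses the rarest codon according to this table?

Codon 1 TCG (Ser): 31.1 per 1000.
Codon 2 TGT (Cys): 3.7 per 1000.
Codon 3 TCA (Ser): 36.1 per 1000.
Codon 4 CTG (Leu): 15.0 per 1000.
Codon 5 ATA (Ile): 16.5 per 1000.
Codon 6 ATC (Ile): 7.8 per 1000.
Lowest frequency is 3.7 at codon 2.

2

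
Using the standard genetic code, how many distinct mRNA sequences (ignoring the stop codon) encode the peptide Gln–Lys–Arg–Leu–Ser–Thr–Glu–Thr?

Gln: 2 codons.
Lys: 2 codons.
Arg: 6 codons.
Leu: 6 codons.
Ser: 6 codons.
Thr: 4 codons.
Glu: 2 codons.
Thr: 4 codons.
2 × 2 × 6 × 6 × 6 × 4 × 2 × 4 = 27648.

27648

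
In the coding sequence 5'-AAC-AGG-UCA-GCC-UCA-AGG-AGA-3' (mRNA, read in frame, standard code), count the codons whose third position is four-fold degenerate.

Codon 1 AAC (Asn): third position 2-fold.
Codon 2 AGG (Arg): third position 2-fold.
Codon 3 UCA (Ser): third position 4-fold.
Codon 4 GCC (Ala): third position 4-fold.
Codon 5 UCA (Ser): third position 4-fold.
Codon 6 AGG (Arg): third position 2-fold.
Codon 7 AGA (Arg): third position 2-fold.
Four-fold degenerate third positions: 3.

3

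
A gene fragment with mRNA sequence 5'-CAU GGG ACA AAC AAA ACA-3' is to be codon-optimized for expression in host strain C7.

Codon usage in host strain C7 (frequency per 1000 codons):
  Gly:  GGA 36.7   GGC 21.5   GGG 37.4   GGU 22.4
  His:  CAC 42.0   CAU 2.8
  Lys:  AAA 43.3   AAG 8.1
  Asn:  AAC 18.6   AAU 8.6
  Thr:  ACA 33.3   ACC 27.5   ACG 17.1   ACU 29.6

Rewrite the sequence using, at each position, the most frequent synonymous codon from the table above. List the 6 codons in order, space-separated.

CAC GGG ACA AAC AAA ACA

Codon 1 (His): best is CAC at 42.0.
Codon 2 (Gly): best is GGG at 37.4.
Codon 3 (Thr): best is ACA at 33.3.
Codon 4 (Asn): best is AAC at 18.6.
Codon 5 (Lys): best is AAA at 43.3.
Codon 6 (Thr): best is ACA at 33.3.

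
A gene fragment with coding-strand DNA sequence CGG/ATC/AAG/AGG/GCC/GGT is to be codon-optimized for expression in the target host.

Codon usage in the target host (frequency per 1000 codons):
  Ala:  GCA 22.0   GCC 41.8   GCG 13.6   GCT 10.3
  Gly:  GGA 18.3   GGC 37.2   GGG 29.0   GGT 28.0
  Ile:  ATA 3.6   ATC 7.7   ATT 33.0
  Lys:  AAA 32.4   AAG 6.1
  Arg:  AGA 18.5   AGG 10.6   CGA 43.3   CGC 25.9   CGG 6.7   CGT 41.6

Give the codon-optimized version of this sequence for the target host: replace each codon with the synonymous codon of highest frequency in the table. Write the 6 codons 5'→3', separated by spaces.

CGA ATT AAA CGA GCC GGC

Codon 1 (Arg): best is CGA at 43.3.
Codon 2 (Ile): best is ATT at 33.0.
Codon 3 (Lys): best is AAA at 32.4.
Codon 4 (Arg): best is CGA at 43.3.
Codon 5 (Ala): best is GCC at 41.8.
Codon 6 (Gly): best is GGC at 37.2.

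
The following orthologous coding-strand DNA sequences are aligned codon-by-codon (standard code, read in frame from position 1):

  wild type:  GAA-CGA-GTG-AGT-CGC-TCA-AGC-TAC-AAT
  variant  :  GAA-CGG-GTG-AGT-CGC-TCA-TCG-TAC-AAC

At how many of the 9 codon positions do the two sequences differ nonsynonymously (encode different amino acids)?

0

Codon 1: GAA Glu / GAA Glu — identical.
Codon 2: CGA Arg / CGG Arg — synonymous.
Codon 3: GTG Val / GTG Val — identical.
Codon 4: AGT Ser / AGT Ser — identical.
Codon 5: CGC Arg / CGC Arg — identical.
Codon 6: TCA Ser / TCA Ser — identical.
Codon 7: AGC Ser / TCG Ser — synonymous.
Codon 8: TAC Tyr / TAC Tyr — identical.
Codon 9: AAT Asn / AAC Asn — synonymous.
Nonsynonymous differences: 0.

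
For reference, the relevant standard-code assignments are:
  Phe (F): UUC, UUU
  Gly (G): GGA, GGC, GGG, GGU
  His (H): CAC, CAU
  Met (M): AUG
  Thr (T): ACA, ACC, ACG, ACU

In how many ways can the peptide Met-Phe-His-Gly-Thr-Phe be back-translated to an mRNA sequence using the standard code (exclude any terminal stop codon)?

128

Met: 1 codon.
Phe: 2 codons.
His: 2 codons.
Gly: 4 codons.
Thr: 4 codons.
Phe: 2 codons.
1 × 2 × 2 × 4 × 4 × 2 = 128.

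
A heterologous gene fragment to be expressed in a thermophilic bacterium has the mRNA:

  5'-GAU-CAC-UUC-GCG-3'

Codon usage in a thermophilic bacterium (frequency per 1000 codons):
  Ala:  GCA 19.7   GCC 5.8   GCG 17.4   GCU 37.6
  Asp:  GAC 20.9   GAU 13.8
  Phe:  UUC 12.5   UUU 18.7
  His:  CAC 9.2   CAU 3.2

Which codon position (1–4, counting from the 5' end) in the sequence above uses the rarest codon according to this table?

Codon 1 GAU (Asp): 13.8 per 1000.
Codon 2 CAC (His): 9.2 per 1000.
Codon 3 UUC (Phe): 12.5 per 1000.
Codon 4 GCG (Ala): 17.4 per 1000.
Lowest frequency is 9.2 at codon 2.

2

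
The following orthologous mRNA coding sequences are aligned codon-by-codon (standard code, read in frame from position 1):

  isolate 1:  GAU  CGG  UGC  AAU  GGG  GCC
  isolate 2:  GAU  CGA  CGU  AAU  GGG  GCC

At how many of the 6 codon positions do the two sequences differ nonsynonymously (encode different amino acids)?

Codon 1: GAU Asp / GAU Asp — identical.
Codon 2: CGG Arg / CGA Arg — synonymous.
Codon 3: UGC Cys / CGU Arg — nonsynonymous.
Codon 4: AAU Asn / AAU Asn — identical.
Codon 5: GGG Gly / GGG Gly — identical.
Codon 6: GCC Ala / GCC Ala — identical.
Nonsynonymous differences: 1.

1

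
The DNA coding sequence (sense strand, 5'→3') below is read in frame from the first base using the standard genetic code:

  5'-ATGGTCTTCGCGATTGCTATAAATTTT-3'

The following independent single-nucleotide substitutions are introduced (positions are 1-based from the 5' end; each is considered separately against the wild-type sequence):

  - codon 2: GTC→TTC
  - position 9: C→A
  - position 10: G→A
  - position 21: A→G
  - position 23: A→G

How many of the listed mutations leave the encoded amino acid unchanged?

0

Codon 2: GTC (Val) → TTC (Phe) — missense.
Codon 3: TTC (Phe) → TTA (Leu) — missense.
Codon 4: GCG (Ala) → ACG (Thr) — missense.
Codon 7: ATA (Ile) → ATG (Met) — missense.
Codon 8: AAT (Asn) → AGT (Ser) — missense.
Synonymous: 0 of 5.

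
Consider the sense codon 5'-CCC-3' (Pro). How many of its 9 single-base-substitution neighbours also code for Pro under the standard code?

3

Position 1: none → 0 synonymous.
Position 2: none → 0 synonymous.
Position 3: CCT, CCA, CCG → 3 synonymous.
Total: 0 + 0 + 3 = 3.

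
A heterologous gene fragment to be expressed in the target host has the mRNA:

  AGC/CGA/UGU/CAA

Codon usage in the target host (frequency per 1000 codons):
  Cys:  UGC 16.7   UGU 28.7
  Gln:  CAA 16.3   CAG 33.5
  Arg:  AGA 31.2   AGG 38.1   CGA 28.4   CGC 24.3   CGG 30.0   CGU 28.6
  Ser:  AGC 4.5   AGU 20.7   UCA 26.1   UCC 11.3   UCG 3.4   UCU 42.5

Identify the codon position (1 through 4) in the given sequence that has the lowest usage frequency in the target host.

Codon 1 AGC (Ser): 4.5 per 1000.
Codon 2 CGA (Arg): 28.4 per 1000.
Codon 3 UGU (Cys): 28.7 per 1000.
Codon 4 CAA (Gln): 16.3 per 1000.
Lowest frequency is 4.5 at codon 1.

1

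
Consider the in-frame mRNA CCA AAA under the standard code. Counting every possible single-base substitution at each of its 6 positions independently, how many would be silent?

4

Codon 1 (CCA, Pro): 3 synonymous substitutions.
Codon 2 (AAA, Lys): 1 synonymous substitution.
Total: 3 + 1 = 4.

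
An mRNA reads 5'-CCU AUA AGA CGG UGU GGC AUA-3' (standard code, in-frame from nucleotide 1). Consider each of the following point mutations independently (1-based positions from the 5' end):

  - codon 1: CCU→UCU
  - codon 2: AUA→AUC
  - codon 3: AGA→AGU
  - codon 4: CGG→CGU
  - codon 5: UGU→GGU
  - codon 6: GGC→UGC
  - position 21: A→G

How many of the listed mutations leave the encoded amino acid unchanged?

2

Codon 1: CCU (Pro) → UCU (Ser) — missense.
Codon 2: AUA (Ile) → AUC (Ile) — synonymous.
Codon 3: AGA (Arg) → AGU (Ser) — missense.
Codon 4: CGG (Arg) → CGU (Arg) — synonymous.
Codon 5: UGU (Cys) → GGU (Gly) — missense.
Codon 6: GGC (Gly) → UGC (Cys) — missense.
Codon 7: AUA (Ile) → AUG (Met) — missense.
Synonymous: 2 of 7.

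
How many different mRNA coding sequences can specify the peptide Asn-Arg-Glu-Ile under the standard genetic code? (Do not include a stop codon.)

Asn: 2 codons.
Arg: 6 codons.
Glu: 2 codons.
Ile: 3 codons.
2 × 6 × 2 × 3 = 72.

72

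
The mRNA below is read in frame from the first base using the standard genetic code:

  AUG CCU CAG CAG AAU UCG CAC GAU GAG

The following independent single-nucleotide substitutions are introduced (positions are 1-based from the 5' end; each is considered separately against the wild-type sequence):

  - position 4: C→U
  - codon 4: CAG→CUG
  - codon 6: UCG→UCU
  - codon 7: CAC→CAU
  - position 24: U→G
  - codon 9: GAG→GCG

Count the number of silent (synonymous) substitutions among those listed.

2

Codon 2: CCU (Pro) → UCU (Ser) — missense.
Codon 4: CAG (Gln) → CUG (Leu) — missense.
Codon 6: UCG (Ser) → UCU (Ser) — synonymous.
Codon 7: CAC (His) → CAU (His) — synonymous.
Codon 8: GAU (Asp) → GAG (Glu) — missense.
Codon 9: GAG (Glu) → GCG (Ala) — missense.
Synonymous: 2 of 6.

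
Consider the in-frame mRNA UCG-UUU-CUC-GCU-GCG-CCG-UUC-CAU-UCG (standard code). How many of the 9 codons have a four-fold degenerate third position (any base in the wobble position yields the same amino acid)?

Codon 1 UCG (Ser): third position 4-fold.
Codon 2 UUU (Phe): third position 2-fold.
Codon 3 CUC (Leu): third position 4-fold.
Codon 4 GCU (Ala): third position 4-fold.
Codon 5 GCG (Ala): third position 4-fold.
Codon 6 CCG (Pro): third position 4-fold.
Codon 7 UUC (Phe): third position 2-fold.
Codon 8 CAU (His): third position 2-fold.
Codon 9 UCG (Ser): third position 4-fold.
Four-fold degenerate third positions: 6.

6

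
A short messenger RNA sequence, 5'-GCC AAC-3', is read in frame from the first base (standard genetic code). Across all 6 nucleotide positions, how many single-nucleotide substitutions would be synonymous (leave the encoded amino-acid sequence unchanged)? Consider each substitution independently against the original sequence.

4

Codon 1 (GCC, Ala): 3 synonymous substitutions.
Codon 2 (AAC, Asn): 1 synonymous substitution.
Total: 3 + 1 = 4.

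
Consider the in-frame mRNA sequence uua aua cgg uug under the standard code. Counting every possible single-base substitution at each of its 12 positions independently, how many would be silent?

10

Codon 1 (UUA, Leu): 2 synonymous substitutions.
Codon 2 (AUA, Ile): 2 synonymous substitutions.
Codon 3 (CGG, Arg): 4 synonymous substitutions.
Codon 4 (UUG, Leu): 2 synonymous substitutions.
Total: 2 + 2 + 4 + 2 = 10.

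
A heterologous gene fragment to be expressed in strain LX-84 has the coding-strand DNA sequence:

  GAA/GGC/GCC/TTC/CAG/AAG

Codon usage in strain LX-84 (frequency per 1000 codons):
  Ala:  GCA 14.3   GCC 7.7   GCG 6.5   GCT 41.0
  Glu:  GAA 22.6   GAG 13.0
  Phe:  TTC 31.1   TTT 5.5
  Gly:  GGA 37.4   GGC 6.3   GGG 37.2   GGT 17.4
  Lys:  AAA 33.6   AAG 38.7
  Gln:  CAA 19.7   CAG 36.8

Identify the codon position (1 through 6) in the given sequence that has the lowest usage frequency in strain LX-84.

Codon 1 GAA (Glu): 22.6 per 1000.
Codon 2 GGC (Gly): 6.3 per 1000.
Codon 3 GCC (Ala): 7.7 per 1000.
Codon 4 TTC (Phe): 31.1 per 1000.
Codon 5 CAG (Gln): 36.8 per 1000.
Codon 6 AAG (Lys): 38.7 per 1000.
Lowest frequency is 6.3 at codon 2.

2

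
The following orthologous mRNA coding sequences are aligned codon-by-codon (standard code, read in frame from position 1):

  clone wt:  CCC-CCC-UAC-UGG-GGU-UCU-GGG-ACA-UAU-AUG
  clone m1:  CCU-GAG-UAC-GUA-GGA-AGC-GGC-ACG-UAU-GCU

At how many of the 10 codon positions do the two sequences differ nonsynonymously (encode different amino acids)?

Codon 1: CCC Pro / CCU Pro — synonymous.
Codon 2: CCC Pro / GAG Glu — nonsynonymous.
Codon 3: UAC Tyr / UAC Tyr — identical.
Codon 4: UGG Trp / GUA Val — nonsynonymous.
Codon 5: GGU Gly / GGA Gly — synonymous.
Codon 6: UCU Ser / AGC Ser — synonymous.
Codon 7: GGG Gly / GGC Gly — synonymous.
Codon 8: ACA Thr / ACG Thr — synonymous.
Codon 9: UAU Tyr / UAU Tyr — identical.
Codon 10: AUG Met / GCU Ala — nonsynonymous.
Nonsynonymous differences: 3.

3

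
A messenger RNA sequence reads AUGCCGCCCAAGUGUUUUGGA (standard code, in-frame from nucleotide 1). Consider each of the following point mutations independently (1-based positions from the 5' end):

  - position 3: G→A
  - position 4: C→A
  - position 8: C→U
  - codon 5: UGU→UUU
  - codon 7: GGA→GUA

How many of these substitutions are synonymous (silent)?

Codon 1: AUG (Met) → AUA (Ile) — missense.
Codon 2: CCG (Pro) → ACG (Thr) — missense.
Codon 3: CCC (Pro) → CUC (Leu) — missense.
Codon 5: UGU (Cys) → UUU (Phe) — missense.
Codon 7: GGA (Gly) → GUA (Val) — missense.
Synonymous: 0 of 5.

0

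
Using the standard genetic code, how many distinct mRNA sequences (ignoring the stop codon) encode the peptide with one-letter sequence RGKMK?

96

Arg: 6 codons.
Gly: 4 codons.
Lys: 2 codons.
Met: 1 codon.
Lys: 2 codons.
6 × 4 × 2 × 1 × 2 = 96.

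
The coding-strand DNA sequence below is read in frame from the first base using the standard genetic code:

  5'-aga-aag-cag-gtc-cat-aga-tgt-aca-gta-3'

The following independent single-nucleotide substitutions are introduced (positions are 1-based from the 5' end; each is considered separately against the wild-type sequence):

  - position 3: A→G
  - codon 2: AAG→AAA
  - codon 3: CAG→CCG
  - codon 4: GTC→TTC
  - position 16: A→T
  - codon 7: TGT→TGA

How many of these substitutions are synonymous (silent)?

2

Codon 1: AGA (Arg) → AGG (Arg) — synonymous.
Codon 2: AAG (Lys) → AAA (Lys) — synonymous.
Codon 3: CAG (Gln) → CCG (Pro) — missense.
Codon 4: GTC (Val) → TTC (Phe) — missense.
Codon 6: AGA (Arg) → TGA (Stop) — nonsense.
Codon 7: TGT (Cys) → TGA (Stop) — nonsense.
Synonymous: 2 of 6.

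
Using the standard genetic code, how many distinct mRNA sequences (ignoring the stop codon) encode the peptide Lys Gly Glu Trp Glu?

Lys: 2 codons.
Gly: 4 codons.
Glu: 2 codons.
Trp: 1 codon.
Glu: 2 codons.
2 × 4 × 2 × 1 × 2 = 32.

32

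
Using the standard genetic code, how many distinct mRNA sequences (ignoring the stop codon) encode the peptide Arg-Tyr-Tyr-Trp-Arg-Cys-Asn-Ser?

Arg: 6 codons.
Tyr: 2 codons.
Tyr: 2 codons.
Trp: 1 codon.
Arg: 6 codons.
Cys: 2 codons.
Asn: 2 codons.
Ser: 6 codons.
6 × 2 × 2 × 1 × 6 × 2 × 2 × 6 = 3456.

3456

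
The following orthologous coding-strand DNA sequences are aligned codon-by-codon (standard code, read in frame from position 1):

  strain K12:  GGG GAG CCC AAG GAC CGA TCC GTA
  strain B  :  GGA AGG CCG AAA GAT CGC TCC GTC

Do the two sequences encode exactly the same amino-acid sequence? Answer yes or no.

Codon 1: GGG Gly / GGA Gly — synonymous.
Codon 2: GAG Glu / AGG Arg — nonsynonymous.
Codon 3: CCC Pro / CCG Pro — synonymous.
Codon 4: AAG Lys / AAA Lys — synonymous.
Codon 5: GAC Asp / GAT Asp — synonymous.
Codon 6: CGA Arg / CGC Arg — synonymous.
Codon 7: TCC Ser / TCC Ser — identical.
Codon 8: GTA Val / GTC Val — synonymous.
Nonsynonymous differences: 1 → different protein.

no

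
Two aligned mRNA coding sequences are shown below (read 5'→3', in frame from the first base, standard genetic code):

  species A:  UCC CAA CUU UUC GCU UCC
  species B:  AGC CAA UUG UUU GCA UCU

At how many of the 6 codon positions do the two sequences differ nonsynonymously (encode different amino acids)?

0

Codon 1: UCC Ser / AGC Ser — synonymous.
Codon 2: CAA Gln / CAA Gln — identical.
Codon 3: CUU Leu / UUG Leu — synonymous.
Codon 4: UUC Phe / UUU Phe — synonymous.
Codon 5: GCU Ala / GCA Ala — synonymous.
Codon 6: UCC Ser / UCU Ser — synonymous.
Nonsynonymous differences: 0.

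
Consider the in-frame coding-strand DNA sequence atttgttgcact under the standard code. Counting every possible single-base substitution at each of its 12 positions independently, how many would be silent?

Codon 1 (ATT, Ile): 2 synonymous substitutions.
Codon 2 (TGT, Cys): 1 synonymous substitution.
Codon 3 (TGC, Cys): 1 synonymous substitution.
Codon 4 (ACT, Thr): 3 synonymous substitutions.
Total: 2 + 1 + 1 + 3 = 7.

7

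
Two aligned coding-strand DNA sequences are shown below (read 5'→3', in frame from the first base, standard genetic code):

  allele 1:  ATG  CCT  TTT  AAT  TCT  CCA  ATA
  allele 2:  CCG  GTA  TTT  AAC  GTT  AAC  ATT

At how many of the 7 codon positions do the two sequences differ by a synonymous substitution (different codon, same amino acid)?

2

Codon 1: ATG Met / CCG Pro — nonsynonymous.
Codon 2: CCT Pro / GTA Val — nonsynonymous.
Codon 3: TTT Phe / TTT Phe — identical.
Codon 4: AAT Asn / AAC Asn — synonymous.
Codon 5: TCT Ser / GTT Val — nonsynonymous.
Codon 6: CCA Pro / AAC Asn — nonsynonymous.
Codon 7: ATA Ile / ATT Ile — synonymous.
Synonymous differences: 2.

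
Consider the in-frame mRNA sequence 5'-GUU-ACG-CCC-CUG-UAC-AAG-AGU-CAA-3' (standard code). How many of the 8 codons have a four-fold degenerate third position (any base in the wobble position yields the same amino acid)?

4

Codon 1 GUU (Val): third position 4-fold.
Codon 2 ACG (Thr): third position 4-fold.
Codon 3 CCC (Pro): third position 4-fold.
Codon 4 CUG (Leu): third position 4-fold.
Codon 5 UAC (Tyr): third position 2-fold.
Codon 6 AAG (Lys): third position 2-fold.
Codon 7 AGU (Ser): third position 2-fold.
Codon 8 CAA (Gln): third position 2-fold.
Four-fold degenerate third positions: 4.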